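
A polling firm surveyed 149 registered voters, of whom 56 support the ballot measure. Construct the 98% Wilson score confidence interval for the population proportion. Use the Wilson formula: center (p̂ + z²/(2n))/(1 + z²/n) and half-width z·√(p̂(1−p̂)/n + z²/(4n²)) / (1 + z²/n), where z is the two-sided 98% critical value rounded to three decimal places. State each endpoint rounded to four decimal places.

(0.2894, 0.4710)

p̂ = 56/149 = 0.37584; z = 2.326, so z² = 5.410276.
1 + z²/n = 1.036311.
Adjusted center: (0.37584 + z²/(2n))/1.036311 = 0.38019.
Radicand: p̂(1−p̂)/n + z²/(4n²) = 0.001574389 + 0.000060924 = 0.001635313.
Half-width = z·√(radicand)/denom = 2.326·0.040439/1.036311 = 0.09077.
So the interval runs from 0.2894 to 0.4710.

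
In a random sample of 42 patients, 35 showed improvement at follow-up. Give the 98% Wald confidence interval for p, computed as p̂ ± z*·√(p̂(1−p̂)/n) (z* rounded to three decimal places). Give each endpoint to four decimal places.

Sample proportion p̂ = 35/42 = 0.83333.
SE = √(p̂(1−p̂)/n) = √(0.138889/42) = 0.057505.
The 98% critical value is z* = 2.326.
Margin = 2.326·0.057505 = 0.13376.
So the interval runs from 0.6996 to 0.9671.

(0.6996, 0.9671)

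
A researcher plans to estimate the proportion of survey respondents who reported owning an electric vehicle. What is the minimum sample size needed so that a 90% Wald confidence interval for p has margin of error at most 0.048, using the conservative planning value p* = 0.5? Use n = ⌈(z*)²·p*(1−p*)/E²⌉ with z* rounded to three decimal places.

The 90% critical value is z* = 1.645.
p*(1−p*) = 0.2500.
Required n before rounding: 2.706025 × 0.2500 / 0.048² = 293.623.
⌈293.623⌉ = 294.

n = 294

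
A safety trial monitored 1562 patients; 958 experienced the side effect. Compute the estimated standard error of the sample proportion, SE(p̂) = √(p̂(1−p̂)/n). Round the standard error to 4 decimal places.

SE = 0.0123

With x = 958 successes in n = 1562, p̂ = 0.61332.
p̂(1−p̂) = 0.61332·0.38668 = 0.237159.
Dividing by n and taking the root: √0.000151830 = 0.0123.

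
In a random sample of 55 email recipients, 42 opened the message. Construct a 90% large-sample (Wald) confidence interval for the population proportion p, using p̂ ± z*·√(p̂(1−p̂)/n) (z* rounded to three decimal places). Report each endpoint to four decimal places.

Sample proportion p̂ = 42/55 = 0.76364.
SE(p̂) = √(0.76364·0.23636/55) = 0.057286.
z* = 1.645 at the 90% level.
Margin = 1.645·0.057286 = 0.09424.
Interval: 0.76364 ± 0.09424 → (0.6694, 0.8579).

(0.6694, 0.8579)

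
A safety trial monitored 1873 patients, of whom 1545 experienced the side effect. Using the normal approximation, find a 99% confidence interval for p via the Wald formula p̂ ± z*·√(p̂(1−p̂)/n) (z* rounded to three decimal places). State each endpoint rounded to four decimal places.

With x = 1545 successes in n = 1873, p̂ = 0.82488.
SE = √(p̂(1−p̂)/n) = √(0.144453/1873) = 0.008782.
For 99% confidence, z* = 2.576.
Margin = 2.576·0.008782 = 0.02262.
Interval: 0.82488 ± 0.02262 → (0.8023, 0.8475).

(0.8023, 0.8475)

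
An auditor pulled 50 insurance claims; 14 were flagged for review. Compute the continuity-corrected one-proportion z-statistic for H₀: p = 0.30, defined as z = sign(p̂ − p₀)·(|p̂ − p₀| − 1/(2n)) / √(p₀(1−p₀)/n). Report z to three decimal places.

With x = 14 successes in n = 50, p̂ = 0.28000. p̂ − p₀ = -0.020000.
Continuity correction 1/(2n) = 1/100 = 0.010000.
Corrected numerator: |-0.020000| − 0.010000 = 0.010000.
Null standard error: √(0.30·0.70/50) = √0.004200000 = 0.064807.
z = −0.010000/0.064807 = -0.154.

z = -0.154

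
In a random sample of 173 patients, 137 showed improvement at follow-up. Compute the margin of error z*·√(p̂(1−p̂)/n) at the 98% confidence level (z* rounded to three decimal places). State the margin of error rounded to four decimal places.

ME = 0.0718

Sample proportion p̂ = 137/173 = 0.79191.
SE = √(p̂(1−p̂)/n) = √(0.164790/173) = 0.030863.
z* = 2.326 at the 98% level.
So ME = 0.0718.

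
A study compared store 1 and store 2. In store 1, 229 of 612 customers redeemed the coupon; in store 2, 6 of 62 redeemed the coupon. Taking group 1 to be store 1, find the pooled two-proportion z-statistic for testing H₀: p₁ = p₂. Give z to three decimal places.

p̂₁ = 229/612 = 0.37418, p̂₂ = 6/62 = 0.09677.
Pooling: p̂ = 235/674 = 0.34866.
SE = √[p̂(1−p̂)(1/n₁+1/n₂)] = √[0.34866·0.65134·(1/612+1/62)] ≈ 0.063513.
z = (p̂₁ − p̂₂)/SE = (0.37418 − 0.09677)/0.063513 = 0.27741/0.063513 = 4.368.

z = 4.368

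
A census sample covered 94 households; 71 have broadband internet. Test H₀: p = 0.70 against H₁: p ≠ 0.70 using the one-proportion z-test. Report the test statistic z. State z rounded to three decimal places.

z = 1.170

Sample proportion p̂ = 71/94 = 0.75532.
SE₀ = √(0.70·0.30/94) = 0.047266.
z = (0.75532 − 0.70)/0.047266 = 0.05532/0.047266 = 1.170.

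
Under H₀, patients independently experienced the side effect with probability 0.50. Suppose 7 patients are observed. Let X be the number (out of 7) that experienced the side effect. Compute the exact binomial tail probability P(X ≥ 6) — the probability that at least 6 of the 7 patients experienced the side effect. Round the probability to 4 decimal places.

P = 0.0625

X ~ Binomial(n=7, p=0.50).
P(X ≥ 6) = C(7,6)·0.50^6·0.50^1 + C(7,7)·0.50^7·0.50^0.
= 0.054688 + 0.007812 = 0.0625.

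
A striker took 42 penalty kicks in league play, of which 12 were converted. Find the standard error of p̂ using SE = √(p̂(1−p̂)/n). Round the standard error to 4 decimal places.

SE = 0.0697

Sample proportion p̂ = 12/42 = 0.28571.
p̂(1−p̂) = 0.28571·0.71429 = 0.204080.
SE = √(0.204080/42) = 0.0697.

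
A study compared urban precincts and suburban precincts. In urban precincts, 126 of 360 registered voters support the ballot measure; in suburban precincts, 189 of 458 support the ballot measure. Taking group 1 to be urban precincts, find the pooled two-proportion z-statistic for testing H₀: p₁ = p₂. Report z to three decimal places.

Sample proportions: p̂₁ = 126/360 = 0.35000 and p̂₂ = 189/458 = 0.41266.
Pooled p̂ = (126+189)/(360+458) = 315/818 = 0.38509.
Pooled SE = √[0.2367947·0.00496118] ≈ 0.034275.
z = (p̂₁ − p̂₂)/SE = (0.35000 − 0.41266)/0.034275 = -0.06266/0.034275 = -1.828.

z = -1.828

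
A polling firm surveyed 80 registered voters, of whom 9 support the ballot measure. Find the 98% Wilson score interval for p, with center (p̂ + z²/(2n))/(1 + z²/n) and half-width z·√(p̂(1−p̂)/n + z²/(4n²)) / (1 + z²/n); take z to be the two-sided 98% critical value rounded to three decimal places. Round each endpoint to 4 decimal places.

(0.0538, 0.2203)

p̂ = 9/80 = 0.11250; z = 2.326, so z² = 5.410276.
1 + z²/n = 1.067628.
Center = (0.11250 + 0.033814)/1.067628 = 0.13705.
Radicand: p̂(1−p̂)/n + z²/(4n²) = 0.001248047 + 0.000211339 = 0.001459386.
Half-width = 2.326·√0.001459386/1.067628 = 0.08323.
So the interval runs from 0.0538 to 0.2203.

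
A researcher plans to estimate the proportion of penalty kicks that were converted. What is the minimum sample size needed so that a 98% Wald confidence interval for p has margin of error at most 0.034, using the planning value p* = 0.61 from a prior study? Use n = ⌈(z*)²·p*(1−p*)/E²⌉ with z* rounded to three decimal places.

n = 1114

The 98% critical value is z* = 2.326.
p*(1−p*) = 0.61·0.39 = 0.2379.
Required n before rounding: 5.410276 × 0.2379 / 0.034² = 1113.412.
⌈1113.412⌉ = 1114.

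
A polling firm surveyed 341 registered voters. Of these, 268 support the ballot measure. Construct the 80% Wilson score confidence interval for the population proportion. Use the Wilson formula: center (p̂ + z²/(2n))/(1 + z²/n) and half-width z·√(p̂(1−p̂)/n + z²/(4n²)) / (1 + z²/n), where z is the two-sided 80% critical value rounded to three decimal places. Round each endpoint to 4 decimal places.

(0.7561, 0.8130)

Here p̂ = 268/341 = 0.78592 and z = 1.282 (z² = 1.643524).
Denominator 1 + z²/n = 1 + 1.643524/341 = 1.004820.
Adjusted center: (0.78592 + z²/(2n))/1.004820 = 0.78455.
Radicand: p̂(1−p̂)/n + z²/(4n²) = 0.000493395 + 0.000003534 = 0.000496929.
Half-width = z·√(radicand)/denom = 1.282·0.022292/1.004820 = 0.02844.
CI: 0.78455 ± 0.02844 = (0.7561, 0.8130).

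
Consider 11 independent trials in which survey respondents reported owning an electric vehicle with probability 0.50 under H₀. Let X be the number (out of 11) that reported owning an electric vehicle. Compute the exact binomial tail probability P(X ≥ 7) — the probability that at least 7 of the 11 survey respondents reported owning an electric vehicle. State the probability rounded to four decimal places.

X ~ Binomial(n=11, p=0.50).
P(X ≥ 7) = Σ_{j=7}^{11} C(11,j)·0.50^j·0.50^{11−j}.
= 0.161133 + 0.080566 + 0.026855 + 0.005371 + 0.000488 = 0.2744.

P = 0.2744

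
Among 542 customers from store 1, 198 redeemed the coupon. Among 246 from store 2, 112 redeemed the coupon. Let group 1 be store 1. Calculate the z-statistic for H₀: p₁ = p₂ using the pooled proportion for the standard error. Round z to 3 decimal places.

z = -2.396

p̂₁ = 198/542 = 0.36531, p̂₂ = 112/246 = 0.45528.
Pooling: p̂ = 310/788 = 0.39340.
SE = √[p̂(1−p̂)(1/n₁+1/n₂)] = √[0.39340·0.60660·(1/542+1/246)] ≈ 0.037555.
z = -0.08997/0.037555 = -2.396.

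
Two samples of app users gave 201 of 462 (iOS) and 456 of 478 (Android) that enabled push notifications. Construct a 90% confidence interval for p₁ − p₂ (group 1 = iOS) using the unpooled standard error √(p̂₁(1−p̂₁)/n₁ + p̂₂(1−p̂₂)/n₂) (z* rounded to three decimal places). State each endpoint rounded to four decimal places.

p̂₁ = 0.43506, p̂₂ = 0.95397, so the observed difference is -0.51891.
Unpooled SE = √(p̂₁(1−p̂₁)/n₁ + p̂₂(1−p̂₂)/n₂) = √(0.000531999 + 0.000091855) = 0.024977.
The 90% critical value is z* = 1.645. Margin = 1.645·0.024977 = 0.04109.
Interval: -0.51891 ± 0.04109 → (-0.5600, -0.4778).

(-0.5600, -0.4778)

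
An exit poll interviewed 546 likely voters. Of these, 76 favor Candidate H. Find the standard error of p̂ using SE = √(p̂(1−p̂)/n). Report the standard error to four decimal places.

Sample proportion p̂ = 76/546 = 0.13919.
p̂(1−p̂) = 0.119816.
Dividing by n and taking the root: √0.000219443 = 0.0148.

SE = 0.0148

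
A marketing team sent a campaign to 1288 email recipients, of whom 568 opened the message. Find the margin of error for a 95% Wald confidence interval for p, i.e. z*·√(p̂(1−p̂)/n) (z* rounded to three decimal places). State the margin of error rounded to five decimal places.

Sample proportion p̂ = 568/1288 = 0.44099.
SE = √(p̂(1−p̂)/n) = √(0.246518/1288) = 0.013835.
For 95% confidence, z* = 1.960.
Margin of error = z*·SE = 1.960 × 0.013835 = 0.02712.

ME = 0.02712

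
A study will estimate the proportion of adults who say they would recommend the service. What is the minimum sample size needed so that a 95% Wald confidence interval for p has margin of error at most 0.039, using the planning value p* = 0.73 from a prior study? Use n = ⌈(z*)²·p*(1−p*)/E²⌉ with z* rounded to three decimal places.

The 95% critical value is z* = 1.960.
p*(1−p*) = 0.1971.
Required n before rounding: 3.841600 × 0.1971 / 0.039² = 497.817.
⌈497.817⌉ = 498.

n = 498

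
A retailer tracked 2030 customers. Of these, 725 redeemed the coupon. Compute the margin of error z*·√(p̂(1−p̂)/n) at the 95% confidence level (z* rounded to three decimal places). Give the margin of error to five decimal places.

Sample proportion p̂ = 725/2030 = 0.35714.
Standard error of p̂: √(0.229592/2030) = √0.000113099 = 0.010635.
z* = 1.960 at the 95% level.
So ME = 0.02084.

ME = 0.02084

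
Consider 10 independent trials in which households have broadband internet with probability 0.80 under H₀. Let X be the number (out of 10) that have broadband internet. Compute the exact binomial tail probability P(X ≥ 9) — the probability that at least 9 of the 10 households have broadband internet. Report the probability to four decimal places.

P = 0.3758

X is binomial with n = 10 and p = 0.80.
P(X ≥ 9) = C(10,9)·0.80^9·0.20^1 + C(10,10)·0.80^10·0.20^0.
= 0.268435 + 0.107374 = 0.3758.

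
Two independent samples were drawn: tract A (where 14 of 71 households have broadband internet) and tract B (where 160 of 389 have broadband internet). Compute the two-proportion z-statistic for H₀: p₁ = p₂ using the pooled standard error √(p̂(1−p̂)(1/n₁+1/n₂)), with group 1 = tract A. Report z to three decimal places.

z = -3.421

Sample proportions: p̂₁ = 14/71 = 0.19718 and p̂₂ = 160/389 = 0.41131.
Pooled p̂ = (14+160)/(71+389) = 174/460 = 0.37826.
SE = √[p̂(1−p̂)(1/n₁+1/n₂)] = √[0.37826·0.62174·(1/71+1/389)] ≈ 0.062586.
z = -0.21413/0.062586 = -3.421.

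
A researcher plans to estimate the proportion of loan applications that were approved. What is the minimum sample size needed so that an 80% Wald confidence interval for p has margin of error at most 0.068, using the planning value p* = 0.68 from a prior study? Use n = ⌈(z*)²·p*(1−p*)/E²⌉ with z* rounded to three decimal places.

z* = 1.282 at the 80% level.
p*(1−p*) = 0.68·0.32 = 0.2176.
Required n before rounding: 1.643524 × 0.2176 / 0.068² = 77.342.
⌈77.342⌉ = 78.

n = 78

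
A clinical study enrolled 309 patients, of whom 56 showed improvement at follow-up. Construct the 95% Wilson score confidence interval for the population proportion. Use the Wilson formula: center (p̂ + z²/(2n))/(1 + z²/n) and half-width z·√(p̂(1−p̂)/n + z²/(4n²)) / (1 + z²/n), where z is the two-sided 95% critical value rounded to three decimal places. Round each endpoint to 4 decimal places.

p̂ = 56/309 = 0.18123; z = 1.960, so z² = 3.841600.
Denominator 1 + z²/n = 1 + 3.841600/309 = 1.012432.
Center = (0.18123 + 0.006216)/1.012432 = 0.18514.
Radicand: p̂(1−p̂)/n + z²/(4n²) = 0.000480212 + 0.000010059 = 0.000490271.
Half-width = 1.960·√0.000490271/1.012432 = 0.04287.
Interval: 0.18514 ± 0.04287 → (0.1423, 0.2280).

(0.1423, 0.2280)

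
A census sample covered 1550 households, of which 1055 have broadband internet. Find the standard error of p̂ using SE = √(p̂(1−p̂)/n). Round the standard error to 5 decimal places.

SE = 0.01184

Sample proportion p̂ = 1055/1550 = 0.68065.
p̂(1−p̂) = 0.68065·0.31935 = 0.217366.
SE = √(0.217366/1550) = √0.000140236 = 0.01184.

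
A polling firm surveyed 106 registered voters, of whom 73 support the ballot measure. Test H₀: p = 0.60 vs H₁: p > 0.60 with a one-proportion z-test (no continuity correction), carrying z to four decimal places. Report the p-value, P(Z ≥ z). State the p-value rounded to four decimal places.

With x = 73 successes in n = 106, p̂ = 0.68868.
Null standard error: √(0.60·0.40/106) = √0.002264151 = 0.047583.
z = (p̂ − p₀)/SE = (73/106 − 0.60)/0.047583 ≈ 1.8637.
From the standard normal, P(Z ≥ z) = 0.0312.

p-value = 0.0312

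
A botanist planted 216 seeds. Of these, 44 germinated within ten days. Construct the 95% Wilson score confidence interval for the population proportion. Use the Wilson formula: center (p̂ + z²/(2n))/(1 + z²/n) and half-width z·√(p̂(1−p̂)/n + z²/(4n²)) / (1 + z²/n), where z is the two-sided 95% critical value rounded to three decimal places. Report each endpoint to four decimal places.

(0.1554, 0.2624)

p̂ = 44/216 = 0.20370; z = 1.960, so z² = 3.841600.
1 + z²/n = 1.017785.
Center = (0.20370 + 0.008893)/1.017785 = 0.20888.
Radicand: p̂(1−p̂)/n + z²/(4n²) = 0.000750965 + 0.000020585 = 0.000771550.
Half-width = z·√(radicand)/denom = 1.960·0.027777/1.017785 = 0.05349.
CI: 0.20888 ± 0.05349 = (0.1554, 0.2624).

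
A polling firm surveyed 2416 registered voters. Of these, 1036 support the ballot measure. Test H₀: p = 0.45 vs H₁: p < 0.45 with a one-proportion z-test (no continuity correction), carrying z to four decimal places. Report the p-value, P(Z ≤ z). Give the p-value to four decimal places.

p-value = 0.0181

p̂ = 1036/2416 = 0.42881.
SE₀ = √(0.45·0.55/2416) = 0.010121.
Test statistic (full precision, shown to 4 dp): z = (1036/2416 − 0.45)/SE₀ ≈ -2.0938.
From the standard normal, P(Z ≤ z) = 0.0181.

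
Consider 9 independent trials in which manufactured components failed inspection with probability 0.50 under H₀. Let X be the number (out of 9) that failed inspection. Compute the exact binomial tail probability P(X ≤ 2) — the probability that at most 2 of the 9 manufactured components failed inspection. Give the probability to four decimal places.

X is binomial with n = 9 and p = 0.50.
P(X ≤ 2) = C(9,0)·0.50^0·0.50^9 + C(9,1)·0.50^1·0.50^8 + C(9,2)·0.50^2·0.50^7.
= 0.001953 + 0.017578 + 0.070312 = 0.0898.

P = 0.0898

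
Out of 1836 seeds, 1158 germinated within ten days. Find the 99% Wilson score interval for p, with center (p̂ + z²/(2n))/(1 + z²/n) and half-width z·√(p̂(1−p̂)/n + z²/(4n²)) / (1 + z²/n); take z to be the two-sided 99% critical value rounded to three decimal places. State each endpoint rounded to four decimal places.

p̂ = 1158/1836 = 0.63072; z = 2.576, so z² = 6.635776.
1 + z²/n = 1.003614.
Center = (0.63072 + 0.001807)/1.003614 = 0.63025.
Radicand: p̂(1−p̂)/n + z²/(4n²) = 0.000126859 + 0.000000492 = 0.000127351.
Half-width = 2.576·√0.000127351/1.003614 = 0.02897.
CI: 0.63025 ± 0.02897 = (0.6013, 0.6592).

(0.6013, 0.6592)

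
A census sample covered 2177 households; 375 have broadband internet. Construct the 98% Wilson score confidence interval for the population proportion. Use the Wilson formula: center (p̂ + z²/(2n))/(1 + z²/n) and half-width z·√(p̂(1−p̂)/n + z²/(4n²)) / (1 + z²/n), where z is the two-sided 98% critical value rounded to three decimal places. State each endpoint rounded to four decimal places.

(0.1542, 0.1919)

Here p̂ = 375/2177 = 0.17226 and z = 2.326 (z² = 5.410276).
1 + z²/n = 1.002485.
Center = (0.17226 + 0.001243)/1.002485 = 0.17307.
Radicand: p̂(1−p̂)/n + z²/(4n²) = 0.000065495 + 0.000000285 = 0.000065780.
Half-width = 2.326·√0.000065780/1.002485 = 0.01882.
CI: 0.17307 ± 0.01882 = (0.1542, 0.1919).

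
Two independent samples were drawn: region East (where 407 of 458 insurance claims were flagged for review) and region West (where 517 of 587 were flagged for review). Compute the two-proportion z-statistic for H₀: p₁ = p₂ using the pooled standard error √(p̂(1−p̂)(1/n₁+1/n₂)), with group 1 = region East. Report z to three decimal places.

Sample proportions: p̂₁ = 407/458 = 0.88865 and p̂₂ = 517/587 = 0.88075.
Pooling: p̂ = 924/1045 = 0.88421.
Pooled SE = √[0.1023823·0.00388698] ≈ 0.019949.
z = 0.00790/0.019949 = 0.396.

z = 0.396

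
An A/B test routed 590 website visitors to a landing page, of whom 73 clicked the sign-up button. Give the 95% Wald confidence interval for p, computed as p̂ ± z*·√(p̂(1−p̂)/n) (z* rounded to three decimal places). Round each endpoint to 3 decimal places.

(0.097, 0.150)

Sample proportion p̂ = 73/590 = 0.12373.
SE = √(p̂(1−p̂)/n) = √(0.108420/590) = 0.013556.
The 95% critical value is z* = 1.960.
Margin = 1.960·0.013556 = 0.02657.
Interval: 0.12373 ± 0.02657 → (0.097, 0.150).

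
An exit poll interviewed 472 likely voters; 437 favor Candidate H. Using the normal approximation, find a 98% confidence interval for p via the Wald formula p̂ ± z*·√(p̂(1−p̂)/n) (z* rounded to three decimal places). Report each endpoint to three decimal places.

p̂ = 437/472 = 0.92585.
SE = √(p̂(1−p̂)/n) = √(0.068654/472) = 0.012060.
z* = 2.326 at the 98% level.
Margin of error: 2.326 × 0.012060 = 0.02805.
Interval: 0.92585 ± 0.02805 → (0.898, 0.954).

(0.898, 0.954)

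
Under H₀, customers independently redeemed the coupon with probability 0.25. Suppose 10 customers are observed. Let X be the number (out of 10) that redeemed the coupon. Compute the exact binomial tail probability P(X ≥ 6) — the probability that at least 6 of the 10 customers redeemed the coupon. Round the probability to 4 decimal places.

P = 0.0197

X is binomial with n = 10 and p = 0.25.
P(X ≥ 6) = Σ_{j=6}^{10} C(10,j)·0.25^j·0.75^{10−j}.
= 0.016222 + 0.003090 + 0.000386 + 0.000029 + 0.000001 = 0.0197.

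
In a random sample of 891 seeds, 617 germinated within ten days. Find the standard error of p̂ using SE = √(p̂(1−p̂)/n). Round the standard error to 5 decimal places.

SE = 0.01546

Sample proportion p̂ = 617/891 = 0.69248.
p̂(1−p̂) = 0.212951.
SE = √(0.212951/891) = √0.000239002 = 0.01546.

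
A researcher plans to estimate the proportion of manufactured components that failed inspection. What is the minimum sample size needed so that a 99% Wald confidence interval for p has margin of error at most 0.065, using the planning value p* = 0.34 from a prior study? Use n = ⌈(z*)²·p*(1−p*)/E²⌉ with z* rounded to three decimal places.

The 99% critical value is z* = 2.576.
p*(1−p*) = 0.34·0.66 = 0.2244.
(z*)²·p*(1−p*)/E² = 6.635776·0.2244/0.004225 = 352.442.
⌈352.442⌉ = 353.

n = 353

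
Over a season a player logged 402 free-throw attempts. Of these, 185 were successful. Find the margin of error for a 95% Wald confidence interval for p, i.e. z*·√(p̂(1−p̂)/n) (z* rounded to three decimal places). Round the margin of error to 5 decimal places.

Sample proportion p̂ = 185/402 = 0.46020.
SE(p̂) = √(0.46020·0.53980/402) = 0.024859.
z* = 1.960 at the 95% level.
Margin of error = z*·SE = 1.960 × 0.024859 = 0.04872.

ME = 0.04872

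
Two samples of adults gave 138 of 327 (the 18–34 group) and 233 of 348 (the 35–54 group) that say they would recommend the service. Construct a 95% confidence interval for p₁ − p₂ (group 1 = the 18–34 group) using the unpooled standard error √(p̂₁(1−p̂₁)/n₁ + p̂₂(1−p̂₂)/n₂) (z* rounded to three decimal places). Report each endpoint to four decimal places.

(-0.3204, -0.1747)

p̂₁ = 138/327 = 0.42202, p̂₂ = 233/348 = 0.66954; p̂₁ − p̂₂ = -0.24752.
Unpooled SE = √(p̂₁(1−p̂₁)/n₁ + p̂₂(1−p̂₂)/n₂) = √(0.000745929 + 0.000635793) = 0.037172.
z* = 1.960 at the 95% level. Margin of error = 0.07286.
CI: -0.24752 ± 0.07286 = (-0.3204, -0.1747).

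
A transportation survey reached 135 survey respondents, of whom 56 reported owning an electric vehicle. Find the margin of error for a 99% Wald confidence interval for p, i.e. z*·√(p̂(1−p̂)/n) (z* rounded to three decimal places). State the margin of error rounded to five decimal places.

Sample proportion p̂ = 56/135 = 0.41481.
SE = √(p̂(1−p̂)/n) = √(0.242743/135) = 0.042404.
The 99% critical value is z* = 2.576.
ME = 2.576·0.042404 = 0.10923.

ME = 0.10923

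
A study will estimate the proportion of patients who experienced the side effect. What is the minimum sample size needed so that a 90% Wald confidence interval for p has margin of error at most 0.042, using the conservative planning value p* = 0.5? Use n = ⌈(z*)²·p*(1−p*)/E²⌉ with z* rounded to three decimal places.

z* = 1.645 at the 90% level.
p*(1−p*) = 0.2500.
Required n before rounding: 2.706025 × 0.2500 / 0.042² = 383.507.
⌈383.507⌉ = 384.

n = 384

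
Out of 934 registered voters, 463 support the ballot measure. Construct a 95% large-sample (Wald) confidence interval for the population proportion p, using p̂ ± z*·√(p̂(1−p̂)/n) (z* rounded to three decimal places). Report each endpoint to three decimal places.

(0.464, 0.528)

The sample proportion is 463/934 = 0.49572.
SE(p̂) = √(0.49572·0.50428/934) = 0.016360.
For 95% confidence, z* = 1.960.
Margin = 1.960·0.016360 = 0.03207.
CI: 0.49572 ± 0.03207 = (0.464, 0.528).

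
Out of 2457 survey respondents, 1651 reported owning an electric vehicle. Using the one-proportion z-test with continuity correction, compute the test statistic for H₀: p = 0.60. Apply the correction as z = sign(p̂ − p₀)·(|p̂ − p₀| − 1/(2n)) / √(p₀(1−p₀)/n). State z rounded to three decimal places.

With x = 1651 successes in n = 2457, p̂ = 0.67196. p̂ − p₀ = 0.071958.
Continuity correction 1/(2n) = 1/4914 = 0.000204.
Corrected numerator: |0.071958| − 0.000204 = 0.071754.
Under H₀, SE = √(p₀(1−p₀)/n) = √(0.60·0.40/2457) = √0.000097680 = 0.009883.
z = +0.071754/0.009883 = 7.260.

z = 7.260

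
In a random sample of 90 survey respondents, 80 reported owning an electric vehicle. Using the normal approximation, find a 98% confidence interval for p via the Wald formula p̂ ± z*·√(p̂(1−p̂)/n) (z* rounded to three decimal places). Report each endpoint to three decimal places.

(0.812, 0.966)

The sample proportion is 80/90 = 0.88889.
SE = √(p̂(1−p̂)/n) = √(0.098765/90) = 0.033127.
z* = 2.326 at the 98% level.
Margin of error: 2.326 × 0.033127 = 0.07705.
CI: 0.88889 ± 0.07705 = (0.812, 0.966).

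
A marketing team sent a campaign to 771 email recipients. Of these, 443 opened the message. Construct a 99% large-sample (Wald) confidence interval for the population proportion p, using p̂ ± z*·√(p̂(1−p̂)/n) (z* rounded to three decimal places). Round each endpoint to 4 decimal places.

Sample proportion p̂ = 443/771 = 0.57458.
Standard error of p̂: √(0.244438/771) = √0.000317040 = 0.017806.
z* = 2.576 at the 99% level.
Margin = 2.576·0.017806 = 0.04587.
So the interval runs from 0.5287 to 0.6204.

(0.5287, 0.6204)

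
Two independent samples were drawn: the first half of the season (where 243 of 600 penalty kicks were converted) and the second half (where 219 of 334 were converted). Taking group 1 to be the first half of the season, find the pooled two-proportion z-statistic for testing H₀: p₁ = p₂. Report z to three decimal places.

Sample proportions: p̂₁ = 243/600 = 0.40500 and p̂₂ = 219/334 = 0.65569.
Pooled p̂ = (243+219)/(600+334) = 462/934 = 0.49465.
SE = √[p̂(1−p̂)(1/n₁+1/n₂)] = √[0.49465·0.50535·(1/600+1/334)] ≈ 0.034133.
z = -0.25069/0.034133 = -7.345.

z = -7.345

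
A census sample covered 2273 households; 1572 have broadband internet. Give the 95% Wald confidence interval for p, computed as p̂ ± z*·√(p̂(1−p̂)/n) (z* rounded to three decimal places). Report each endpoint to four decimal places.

(0.6726, 0.7106)

p̂ = 1572/2273 = 0.69160.
SE(p̂) = √(0.69160·0.30840/2273) = 0.009687.
For 95% confidence, z* = 1.960.
Margin of error: 1.960 × 0.009687 = 0.01899.
Interval: 0.69160 ± 0.01899 → (0.6726, 0.7106).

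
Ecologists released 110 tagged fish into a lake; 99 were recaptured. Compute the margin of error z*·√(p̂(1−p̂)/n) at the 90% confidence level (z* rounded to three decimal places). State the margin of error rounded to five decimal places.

ME = 0.04705

p̂ = 99/110 = 0.90000.
SE = √(p̂(1−p̂)/n) = √(0.090000/110) = 0.028604.
The 90% critical value is z* = 1.645.
Margin of error = z*·SE = 1.645 × 0.028604 = 0.04705.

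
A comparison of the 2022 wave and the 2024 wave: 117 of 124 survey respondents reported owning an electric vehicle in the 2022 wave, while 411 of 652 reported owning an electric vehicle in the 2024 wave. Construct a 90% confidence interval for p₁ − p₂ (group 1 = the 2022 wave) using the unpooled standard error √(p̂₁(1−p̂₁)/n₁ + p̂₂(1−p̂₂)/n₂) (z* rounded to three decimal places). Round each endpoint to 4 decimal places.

p̂₁ = 117/124 = 0.94355, p̂₂ = 411/652 = 0.63037; p̂₁ − p̂₂ = 0.31318.
SE = √(0.000429555 + 0.000357368) = √0.000786923 = 0.028052.
z* = 1.645 at the 90% level. Margin of error = 0.04615.
So the interval runs from 0.2670 to 0.3593.

(0.2670, 0.3593)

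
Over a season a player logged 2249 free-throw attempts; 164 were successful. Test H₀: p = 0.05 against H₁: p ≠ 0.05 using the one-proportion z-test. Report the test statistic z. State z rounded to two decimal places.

Sample proportion p̂ = 164/2249 = 0.07292.
Under H₀, SE = √(p₀(1−p₀)/n) = √(0.05·0.95/2249) = √0.000021120 = 0.004596.
z = (0.07292 − 0.05)/0.004596 = 0.02292/0.004596 = 4.99.

z = 4.99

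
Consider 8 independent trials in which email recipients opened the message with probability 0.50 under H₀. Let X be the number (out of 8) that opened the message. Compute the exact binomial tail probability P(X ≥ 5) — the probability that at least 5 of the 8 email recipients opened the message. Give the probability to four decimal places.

P = 0.3633

X is binomial with n = 8 and p = 0.50.
P(X ≥ 5) = C(8,5)·0.50^5·0.50^3 + C(8,6)·0.50^6·0.50^2 + C(8,7)·0.50^7·0.50^1 + C(8,8)·0.50^8·0.50^0.
= 0.218750 + 0.109375 + 0.031250 + 0.003906 = 0.3633.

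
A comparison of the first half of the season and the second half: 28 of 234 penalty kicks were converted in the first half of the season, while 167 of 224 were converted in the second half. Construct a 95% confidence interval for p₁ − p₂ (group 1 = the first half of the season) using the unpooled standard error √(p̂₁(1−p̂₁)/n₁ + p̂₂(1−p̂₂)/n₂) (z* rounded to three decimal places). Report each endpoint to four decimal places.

(-0.6965, -0.5553)

p̂₁ = 28/234 = 0.11966, p̂₂ = 167/224 = 0.74554; p̂₁ − p̂₂ = -0.62588.
Unpooled SE = √(p̂₁(1−p̂₁)/n₁ + p̂₂(1−p̂₂)/n₂) = √(0.000450171 + 0.000846930) = 0.036015.
z* = 1.960 at the 95% level. Margin = 1.960·0.036015 = 0.07059.
Interval: -0.62588 ± 0.07059 → (-0.6965, -0.5553).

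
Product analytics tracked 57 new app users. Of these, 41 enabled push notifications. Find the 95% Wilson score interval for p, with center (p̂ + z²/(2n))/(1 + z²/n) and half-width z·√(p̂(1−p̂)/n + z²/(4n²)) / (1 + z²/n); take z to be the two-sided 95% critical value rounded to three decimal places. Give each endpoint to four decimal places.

(0.5917, 0.8192)

p̂ = 41/57 = 0.71930; z = 1.960, so z² = 3.841600.
1 + z²/n = 1.067396.
Adjusted center: (0.71930 + z²/(2n))/1.067396 = 0.70545.
Radicand: p̂(1−p̂)/n + z²/(4n²) = 0.003542251 + 0.000295599 = 0.003837850.
Half-width = 1.960·√0.003837850/1.067396 = 0.11376.
So the interval runs from 0.5917 to 0.8192.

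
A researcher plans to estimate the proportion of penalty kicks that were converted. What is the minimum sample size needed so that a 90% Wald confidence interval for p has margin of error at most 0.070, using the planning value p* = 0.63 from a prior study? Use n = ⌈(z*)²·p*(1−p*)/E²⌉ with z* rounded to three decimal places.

n = 129

The 90% critical value is z* = 1.645.
p*(1−p*) = 0.2331.
Required n before rounding: 2.706025 × 0.2331 / 0.070² = 128.729.
Rounding up, n = 129.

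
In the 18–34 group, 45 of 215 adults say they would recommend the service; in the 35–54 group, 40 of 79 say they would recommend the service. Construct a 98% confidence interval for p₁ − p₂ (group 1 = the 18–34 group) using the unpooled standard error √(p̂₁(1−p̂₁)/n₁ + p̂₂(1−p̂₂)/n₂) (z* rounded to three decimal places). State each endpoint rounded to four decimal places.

p̂₁ = 0.20930, p̂₂ = 0.50633, so the observed difference is -0.29703.
Unpooled SE = √(p̂₁(1−p̂₁)/n₁ + p̂₂(1−p̂₂)/n₂) = √(0.000769744 + 0.003164050) = 0.062720.
z* = 2.326 at the 98% level. Margin = 2.326·0.062720 = 0.14589.
So the interval runs from -0.4429 to -0.1511.

(-0.4429, -0.1511)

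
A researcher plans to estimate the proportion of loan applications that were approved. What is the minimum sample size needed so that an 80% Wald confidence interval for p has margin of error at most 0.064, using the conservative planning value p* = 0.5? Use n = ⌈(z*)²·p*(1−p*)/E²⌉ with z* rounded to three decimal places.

The 80% critical value is z* = 1.282.
p*(1−p*) = 0.2500.
(z*)²·p*(1−p*)/E² = 1.643524·0.2500/0.004096 = 100.313.
⌈100.313⌉ = 101.

n = 101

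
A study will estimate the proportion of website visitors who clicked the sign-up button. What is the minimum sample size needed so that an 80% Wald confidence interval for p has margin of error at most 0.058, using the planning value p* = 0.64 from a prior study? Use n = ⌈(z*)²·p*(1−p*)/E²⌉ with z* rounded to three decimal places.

For 80% confidence, z* = 1.282.
p*(1−p*) = 0.2304.
(z*)²·p*(1−p*)/E² = 1.643524·0.2304/0.003364 = 112.565.
⌈112.565⌉ = 113.

n = 113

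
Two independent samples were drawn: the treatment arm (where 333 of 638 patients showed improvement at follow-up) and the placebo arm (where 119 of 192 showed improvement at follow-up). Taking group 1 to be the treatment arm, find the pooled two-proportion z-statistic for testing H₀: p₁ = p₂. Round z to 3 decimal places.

p̂₁ = 333/638 = 0.52194, p̂₂ = 119/192 = 0.61979.
Pooled p̂ = (333+119)/(638+192) = 452/830 = 0.54458.
SE = √[p̂(1−p̂)(1/n₁+1/n₂)] = √[0.54458·0.45542·(1/638+1/192)] ≈ 0.040994.
z = -0.09785/0.040994 = -2.387.

z = -2.387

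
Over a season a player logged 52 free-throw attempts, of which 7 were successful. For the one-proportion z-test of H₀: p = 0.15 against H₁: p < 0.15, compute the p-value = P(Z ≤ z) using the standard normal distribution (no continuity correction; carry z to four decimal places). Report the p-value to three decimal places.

p̂ = 7/52 = 0.13462.
Under H₀, SE = √(p₀(1−p₀)/n) = √(0.15·0.85/52) = √0.002451923 = 0.049517.
z = (p̂ − p₀)/SE = (7/52 − 0.15)/0.049517 ≈ -0.3107.
p-value = P(Z ≤ z) with z = -0.3107 → 0.378.

p-value = 0.378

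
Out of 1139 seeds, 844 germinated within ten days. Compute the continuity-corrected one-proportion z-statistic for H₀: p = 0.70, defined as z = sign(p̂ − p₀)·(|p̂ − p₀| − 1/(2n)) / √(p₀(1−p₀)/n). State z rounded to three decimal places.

p̂ = 844/1139 = 0.74100. p̂ − p₀ = 0.041001.
Continuity correction 1/(2n) = 1/2278 = 0.000439.
Corrected numerator: |0.041001| − 0.000439 = 0.040562.
SE₀ = √(0.70·0.30/1139) = 0.013578.
z = (+)0.040562/0.013578 = 2.987.

z = 2.987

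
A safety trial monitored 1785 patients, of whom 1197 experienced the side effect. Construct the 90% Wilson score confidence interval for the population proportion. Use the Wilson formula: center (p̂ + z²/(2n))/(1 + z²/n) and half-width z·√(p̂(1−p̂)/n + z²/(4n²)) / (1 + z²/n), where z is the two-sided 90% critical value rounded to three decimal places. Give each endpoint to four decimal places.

Here p̂ = 1197/1785 = 0.67059 and z = 1.645 (z² = 2.706025).
Denominator 1 + z²/n = 1 + 2.706025/1785 = 1.001516.
Adjusted center: (0.67059 + z²/(2n))/1.001516 = 0.67033.
Radicand: p̂(1−p̂)/n + z²/(4n²) = 0.000123753 + 0.000000212 = 0.000123965.
Half-width = 1.645·√0.000123965/1.001516 = 0.01829.
Interval: 0.67033 ± 0.01829 → (0.6520, 0.6886).

(0.6520, 0.6886)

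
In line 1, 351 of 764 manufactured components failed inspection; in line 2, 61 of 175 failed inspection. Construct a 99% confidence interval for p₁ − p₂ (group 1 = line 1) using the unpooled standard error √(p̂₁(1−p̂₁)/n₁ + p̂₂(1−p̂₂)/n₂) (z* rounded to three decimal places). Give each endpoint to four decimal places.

p̂₁ = 0.45942, p̂₂ = 0.34857, so the observed difference is 0.11085.
Unpooled SE = √(p̂₁(1−p̂₁)/n₁ + p̂₂(1−p̂₂)/n₂) = √(0.000325070 + 0.001297539) = 0.040282.
The 99% critical value is z* = 2.576. Margin of error = 0.10377.
So the interval runs from 0.0071 to 0.2146.

(0.0071, 0.2146)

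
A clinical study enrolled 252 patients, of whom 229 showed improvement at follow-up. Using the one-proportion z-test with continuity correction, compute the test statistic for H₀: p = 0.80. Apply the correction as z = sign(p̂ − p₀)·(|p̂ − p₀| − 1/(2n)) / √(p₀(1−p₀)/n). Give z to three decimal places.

z = 4.236

p̂ = 229/252 = 0.90873. p̂ − p₀ = 0.108730.
Continuity correction 1/(2n) = 1/504 = 0.001984.
Corrected numerator: |0.108730| − 0.001984 = 0.106746.
SE₀ = √(0.80·0.20/252) = 0.025198.
z = (+)0.106746/0.025198 = 4.236.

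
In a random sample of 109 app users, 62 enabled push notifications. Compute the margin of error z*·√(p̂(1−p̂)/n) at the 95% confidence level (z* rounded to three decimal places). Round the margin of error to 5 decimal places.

ME = 0.09297

The sample proportion is 62/109 = 0.56881.
SE(p̂) = √(0.56881·0.43119/109) = 0.047436.
For 95% confidence, z* = 1.960.
Margin of error = z*·SE = 1.960 × 0.047436 = 0.09297.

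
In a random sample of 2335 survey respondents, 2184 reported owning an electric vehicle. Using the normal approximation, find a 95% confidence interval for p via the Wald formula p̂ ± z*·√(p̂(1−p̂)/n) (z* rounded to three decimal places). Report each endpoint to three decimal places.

(0.925, 0.945)

With x = 2184 successes in n = 2335, p̂ = 0.93533.
SE = √(p̂(1−p̂)/n) = √(0.060486/2335) = 0.005090.
The 95% critical value is z* = 1.960.
Margin of error: 1.960 × 0.005090 = 0.00998.
So the interval runs from 0.925 to 0.945.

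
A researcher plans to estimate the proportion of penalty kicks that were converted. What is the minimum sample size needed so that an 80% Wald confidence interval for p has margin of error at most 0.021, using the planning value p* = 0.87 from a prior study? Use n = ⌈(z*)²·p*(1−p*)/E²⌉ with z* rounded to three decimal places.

n = 422

For 80% confidence, z* = 1.282.
p*(1−p*) = 0.87·0.13 = 0.1131.
(z*)²·p*(1−p*)/E² = 1.643524·0.1131/0.000441 = 421.502.
Rounding up, n = 422.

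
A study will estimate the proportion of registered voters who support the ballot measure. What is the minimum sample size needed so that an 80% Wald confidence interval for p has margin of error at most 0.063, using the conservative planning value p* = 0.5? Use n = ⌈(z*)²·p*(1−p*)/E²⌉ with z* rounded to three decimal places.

z* = 1.282 at the 80% level.
p*(1−p*) = 0.50·0.50 = 0.2500.
Required n before rounding: 1.643524 × 0.2500 / 0.063² = 103.523.
Rounding up, n = 104.

n = 104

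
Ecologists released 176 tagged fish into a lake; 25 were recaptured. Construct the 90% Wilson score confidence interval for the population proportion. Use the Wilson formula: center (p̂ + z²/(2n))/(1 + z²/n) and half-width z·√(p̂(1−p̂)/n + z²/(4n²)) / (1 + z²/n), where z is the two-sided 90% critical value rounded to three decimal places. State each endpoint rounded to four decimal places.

p̂ = 25/176 = 0.14205; z = 1.645, so z² = 2.706025.
1 + z²/n = 1.015375.
Adjusted center: (0.14205 + z²/(2n))/1.015375 = 0.14747.
Radicand: p̂(1−p̂)/n + z²/(4n²) = 0.000692435 + 0.000021840 = 0.000714275.
Half-width = z·√(radicand)/denom = 1.645·0.026726/1.015375 = 0.04330.
Interval: 0.14747 ± 0.04330 → (0.1042, 0.1908).

(0.1042, 0.1908)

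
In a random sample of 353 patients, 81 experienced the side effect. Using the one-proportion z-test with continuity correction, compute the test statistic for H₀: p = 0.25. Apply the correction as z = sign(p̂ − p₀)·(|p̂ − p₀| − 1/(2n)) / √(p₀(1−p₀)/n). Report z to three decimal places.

z = -0.830

With x = 81 successes in n = 353, p̂ = 0.22946. p̂ − p₀ = -0.020538.
1/(2n) = 0.001416.
Corrected numerator: |-0.020538| − 0.001416 = 0.019122.
Null standard error: √(0.25·0.75/353) = √0.000531161 = 0.023047.
z = −0.019122/0.023047 = -0.830.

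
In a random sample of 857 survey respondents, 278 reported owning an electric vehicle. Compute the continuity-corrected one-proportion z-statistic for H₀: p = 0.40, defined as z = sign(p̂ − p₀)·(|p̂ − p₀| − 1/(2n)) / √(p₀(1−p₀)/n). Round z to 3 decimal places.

With x = 278 successes in n = 857, p̂ = 0.32439. p̂ − p₀ = -0.075613.
1/(2n) = 0.000583.
Corrected numerator: |-0.075613| − 0.000583 = 0.075030.
Null standard error: √(0.40·0.60/857) = √0.000280047 = 0.016735.
z = (−)0.075030/0.016735 = -4.483.

z = -4.483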